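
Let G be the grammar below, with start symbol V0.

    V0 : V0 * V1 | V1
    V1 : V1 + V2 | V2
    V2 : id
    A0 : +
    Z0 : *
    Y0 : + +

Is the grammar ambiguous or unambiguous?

Only V0, V1, V2 are reachable from V0; ignoring the rest: The grammar is stratified — V0 handles '*' (left-recursive), V1 handles '+', V2 atoms. Each operator has a fixed associativity and precedence level, so every string has one parse.

Unambiguous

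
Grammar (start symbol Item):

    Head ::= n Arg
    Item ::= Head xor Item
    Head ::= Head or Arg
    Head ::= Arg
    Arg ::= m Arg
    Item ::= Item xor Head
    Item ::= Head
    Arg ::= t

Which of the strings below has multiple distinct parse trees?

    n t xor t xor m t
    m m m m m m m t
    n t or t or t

n t xor t xor m t: 4 trees
m m m m m m m t: 1 tree
n t or t or t: 1 tree

n t xor t xor m t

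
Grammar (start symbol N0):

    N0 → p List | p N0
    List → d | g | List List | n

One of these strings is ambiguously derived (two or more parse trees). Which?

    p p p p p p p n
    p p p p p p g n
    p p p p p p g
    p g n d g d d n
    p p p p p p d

p p p p p p p n: 1 tree
p p p p p p g n: 1 tree
p p p p p p g: 1 tree
p g n d g d d n: 132 trees
p p p p p p d: 1 tree

p g n d g d d n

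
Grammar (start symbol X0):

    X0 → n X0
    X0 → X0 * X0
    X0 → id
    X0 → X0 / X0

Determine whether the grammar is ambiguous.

Witness: n id * id

Derivation 1: X0 ⇒ n X0 ⇒ n X0 * X0 ⇒ n id * X0 ⇒ n id * id
Derivation 2: X0 ⇒ X0 * X0 ⇒ n X0 * X0 ⇒ n id * X0 ⇒ n id * id

Two distinct leftmost derivations for the same string.

Ambiguous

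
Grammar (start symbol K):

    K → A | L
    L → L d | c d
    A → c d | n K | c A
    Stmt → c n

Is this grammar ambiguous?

Ambiguous

Witness: c d

Derivation 1: K ⇒ A ⇒ c d
Derivation 2: K ⇒ L ⇒ c d

Two distinct leftmost derivations for the same string.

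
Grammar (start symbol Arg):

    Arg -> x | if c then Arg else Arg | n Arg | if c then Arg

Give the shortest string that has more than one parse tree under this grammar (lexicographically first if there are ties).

length 1: no string has ≥2 trees
length 2: no string has ≥2 trees
length 3: no string has ≥2 trees
length 4: no string has ≥2 trees
length 5: no string has ≥2 trees
length 6: no string has ≥2 trees
length 7: no string has ≥2 trees
length 8: no string has ≥2 trees
length 9: if c then if c then x else x has 2 parse trees

Two derivations of if c then if c then x else x:
  Arg ⇒ if c then Arg else Arg ⇒ if c then if c then Arg else Arg ⇒ if c then if c then x else Arg ⇒ if c then if c then x else x
  Arg ⇒ if c then Arg ⇒ if c then if c then Arg else Arg ⇒ if c then if c then x else Arg ⇒ if c then if c then x else x

if c then if c then x else x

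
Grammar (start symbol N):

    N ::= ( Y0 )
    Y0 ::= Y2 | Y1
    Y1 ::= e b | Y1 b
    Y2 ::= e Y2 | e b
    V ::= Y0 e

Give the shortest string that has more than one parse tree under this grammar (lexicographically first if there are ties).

( e b )

length 4: ( e b ) has 2 parse trees

Two derivations of ( e b ):
  N ⇒ ( Y0 ) ⇒ ( Y2 ) ⇒ ( e b )
  N ⇒ ( Y0 ) ⇒ ( Y1 ) ⇒ ( e b )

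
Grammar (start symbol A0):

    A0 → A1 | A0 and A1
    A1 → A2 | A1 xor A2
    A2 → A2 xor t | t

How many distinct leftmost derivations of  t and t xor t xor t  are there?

Parse trees for t and t xor t xor t:
  [A0 [A0 [A1 [A2 t]]] and [A1 [A2 [A2 [A2 t] xor t] xor t]]]
  [A0 [A0 [A1 [A2 t]]] and [A1 [A1 [A2 t]] xor [A2 [A2 t] xor t]]]
  [A0 [A0 [A1 [A2 t]]] and [A1 [A1 [A2 [A2 t] xor t]] xor [A2 t]]]
  [A0 [A0 [A1 [A2 t]]] and [A1 [A1 [A1 [A2 t]] xor [A2 t]] xor [A2 t]]]

4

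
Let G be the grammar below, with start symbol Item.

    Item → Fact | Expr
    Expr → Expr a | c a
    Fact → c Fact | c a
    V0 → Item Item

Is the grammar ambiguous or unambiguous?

Witness: c a

Derivation 1: Item ⇒ Fact ⇒ c a
Derivation 2: Item ⇒ Expr ⇒ c a

Two distinct leftmost derivations for the same string.

Ambiguous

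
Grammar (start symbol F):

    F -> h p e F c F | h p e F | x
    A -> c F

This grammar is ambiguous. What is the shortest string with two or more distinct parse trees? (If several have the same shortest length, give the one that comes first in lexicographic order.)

length 1: no string has ≥2 trees
length 4: no string has ≥2 trees
length 6: no string has ≥2 trees
length 7: no string has ≥2 trees
length 9: h p e h p e x c x has 2 parse trees

Two derivations of h p e h p e x c x:
  F ⇒ h p e F c F ⇒ h p e h p e F c F ⇒ h p e h p e x c F ⇒ h p e h p e x c x
  F ⇒ h p e F ⇒ h p e h p e F c F ⇒ h p e h p e x c F ⇒ h p e h p e x c x

h p e h p e x c x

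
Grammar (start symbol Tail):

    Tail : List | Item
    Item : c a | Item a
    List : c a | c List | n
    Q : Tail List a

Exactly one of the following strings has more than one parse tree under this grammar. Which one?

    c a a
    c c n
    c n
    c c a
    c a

c a

c a a: 1 tree
c c n: 1 tree
c n: 1 tree
c c a: 1 tree
c a: 2 trees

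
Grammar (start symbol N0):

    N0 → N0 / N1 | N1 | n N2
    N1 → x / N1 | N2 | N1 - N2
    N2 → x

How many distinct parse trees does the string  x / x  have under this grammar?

2

Parse trees for x / x:
  [N0 [N0 [N1 [N2 x]]] / [N1 [N2 x]]]
  [N0 [N1 x / [N1 [N2 x]]]]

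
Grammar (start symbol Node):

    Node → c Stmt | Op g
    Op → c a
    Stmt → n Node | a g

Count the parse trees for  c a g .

2

Parse trees for c a g:
  [Node c [Stmt a g]]
  [Node [Op c a] g]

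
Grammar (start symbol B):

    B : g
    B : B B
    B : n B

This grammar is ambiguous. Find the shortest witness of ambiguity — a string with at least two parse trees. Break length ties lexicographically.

g g g

length 1: no string has ≥2 trees
length 2: no string has ≥2 trees
length 3: g g g has 2 parse trees

Two derivations of g g g:
  B ⇒ B B ⇒ g B ⇒ g B B ⇒ g g B ⇒ g g g
  B ⇒ B B ⇒ B B B ⇒ g B B ⇒ g g B ⇒ g g g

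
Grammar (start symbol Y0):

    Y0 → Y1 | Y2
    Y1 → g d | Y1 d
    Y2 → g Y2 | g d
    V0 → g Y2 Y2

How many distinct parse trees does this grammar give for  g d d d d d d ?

Parse trees for g d d d d d d:
  [Y0 [Y1 [Y1 [Y1 [Y1 [Y1 [Y1 g d] d] d] d] d] d]]

1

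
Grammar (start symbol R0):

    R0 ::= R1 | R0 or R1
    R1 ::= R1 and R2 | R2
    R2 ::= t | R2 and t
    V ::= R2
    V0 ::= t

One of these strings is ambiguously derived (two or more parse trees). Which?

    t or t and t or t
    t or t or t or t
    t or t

t or t and t or t

t or t and t or t: 2 trees
t or t or t or t: 1 tree
t or t: 1 tree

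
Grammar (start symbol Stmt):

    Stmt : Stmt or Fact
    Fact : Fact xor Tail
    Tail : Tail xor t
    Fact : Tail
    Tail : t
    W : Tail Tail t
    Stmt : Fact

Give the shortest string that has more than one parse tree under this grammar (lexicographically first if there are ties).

length 1: no string has ≥2 trees
length 3: t xor t has 2 parse trees

Two derivations of t xor t:
  Stmt ⇒ Fact ⇒ Fact xor Tail ⇒ Tail xor Tail ⇒ t xor Tail ⇒ t xor t
  Stmt ⇒ Fact ⇒ Tail ⇒ Tail xor t ⇒ t xor t

t xor t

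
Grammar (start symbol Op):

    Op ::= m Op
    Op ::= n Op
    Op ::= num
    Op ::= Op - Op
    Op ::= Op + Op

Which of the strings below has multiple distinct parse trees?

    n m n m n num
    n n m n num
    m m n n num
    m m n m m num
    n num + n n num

n num + n n num

n m n m n num: 1 tree
n n m n num: 1 tree
m m n n num: 1 tree
m m n m m num: 1 tree
n num + n n num: 2 trees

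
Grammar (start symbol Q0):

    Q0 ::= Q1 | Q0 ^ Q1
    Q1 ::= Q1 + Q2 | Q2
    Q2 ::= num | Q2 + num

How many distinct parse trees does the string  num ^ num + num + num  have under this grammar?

4

Parse trees for num ^ num + num + num:
  [Q0 [Q0 [Q1 [Q2 num]]] ^ [Q1 [Q1 [Q2 num]] + [Q2 [Q2 num] + num]]]
  [Q0 [Q0 [Q1 [Q2 num]]] ^ [Q1 [Q1 [Q1 [Q2 num]] + [Q2 num]] + [Q2 num]]]
  [Q0 [Q0 [Q1 [Q2 num]]] ^ [Q1 [Q1 [Q2 [Q2 num] + num]] + [Q2 num]]]
  [Q0 [Q0 [Q1 [Q2 num]]] ^ [Q1 [Q2 [Q2 [Q2 num] + num] + num]]]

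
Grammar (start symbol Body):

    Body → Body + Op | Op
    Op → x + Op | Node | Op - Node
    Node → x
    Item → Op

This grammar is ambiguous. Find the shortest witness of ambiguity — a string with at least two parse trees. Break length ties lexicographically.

length 1: no string has ≥2 trees
length 3: x + x has 2 parse trees

Two derivations of x + x:
  Body ⇒ Body + Op ⇒ Op + Op ⇒ Node + Op ⇒ x + Op ⇒ x + Node ⇒ x + x
  Body ⇒ Op ⇒ x + Op ⇒ x + Node ⇒ x + x

x + x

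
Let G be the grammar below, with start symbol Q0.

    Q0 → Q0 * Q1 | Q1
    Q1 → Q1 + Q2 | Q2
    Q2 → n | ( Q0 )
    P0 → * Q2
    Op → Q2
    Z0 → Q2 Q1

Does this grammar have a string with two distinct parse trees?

Unambiguous

Only Q0, Q1, Q2 are reachable from Q0; ignoring the rest: This is a standard precedence ladder (Q0 over Q1 over Q2), with each level left-recursive on its own operator ('*' at Q0, '+' at Q1). That structure is LR(1), hence unambiguous.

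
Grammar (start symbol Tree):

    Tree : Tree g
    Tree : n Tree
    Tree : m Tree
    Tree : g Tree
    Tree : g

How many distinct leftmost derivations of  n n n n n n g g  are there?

Parse trees for n n n n n n g g:
  [Tree [Tree n [Tree n [Tree n [Tree n [Tree n [Tree n [Tree g]]]]]]] g]
  [Tree n [Tree [Tree n [Tree n [Tree n [Tree n [Tree n [Tree g]]]]]] g]]
  [Tree n [Tree n [Tree [Tree n [Tree n [Tree n [Tree n [Tree g]]]]] g]]]
  [Tree n [Tree n [Tree n [Tree [Tree n [Tree n [Tree n [Tree g]]]] g]]]]
  [Tree n [Tree n [Tree n [Tree n [Tree [Tree n [Tree n [Tree g]]] g]]]]]
  [Tree n [Tree n [Tree n [Tree n [Tree n [Tree [Tree n [Tree g]] g]]]]]]
  [Tree n [Tree n [Tree n [Tree n [Tree n [Tree n [Tree [Tree g] g]]]]]]]
  [Tree n [Tree n [Tree n [Tree n [Tree n [Tree n [Tree g [Tree g]]]]]]]]

8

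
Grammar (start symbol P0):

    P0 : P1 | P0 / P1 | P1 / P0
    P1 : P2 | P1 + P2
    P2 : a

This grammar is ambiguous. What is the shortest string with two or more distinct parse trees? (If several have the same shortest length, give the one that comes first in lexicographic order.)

length 1: no string has ≥2 trees
length 3: a / a has 2 parse trees

Two derivations of a / a:
  P0 ⇒ P0 / P1 ⇒ P1 / P1 ⇒ P2 / P1 ⇒ a / P1 ⇒ a / P2 ⇒ a / a
  P0 ⇒ P1 / P0 ⇒ P2 / P0 ⇒ a / P0 ⇒ a / P1 ⇒ a / P2 ⇒ a / a

a / a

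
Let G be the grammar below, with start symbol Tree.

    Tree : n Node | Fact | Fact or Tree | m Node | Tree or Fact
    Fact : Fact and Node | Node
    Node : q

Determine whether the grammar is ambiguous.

Witness: q or q

Derivation 1: Tree ⇒ Fact or Tree ⇒ Node or Tree ⇒ q or Tree ⇒ q or Fact ⇒ q or Node ⇒ q or q
Derivation 2: Tree ⇒ Tree or Fact ⇒ Fact or Fact ⇒ Node or Fact ⇒ q or Fact ⇒ q or Node ⇒ q or q

Two distinct leftmost derivations for the same string.

Ambiguous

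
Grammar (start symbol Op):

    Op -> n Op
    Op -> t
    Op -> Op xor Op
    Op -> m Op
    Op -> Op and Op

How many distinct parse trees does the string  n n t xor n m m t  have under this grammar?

3

Parse trees for n n t xor n m m t:
  [Op n [Op n [Op [Op t] xor [Op n [Op m [Op m [Op t]]]]]]]
  [Op n [Op [Op n [Op t]] xor [Op n [Op m [Op m [Op t]]]]]]
  [Op [Op n [Op n [Op t]]] xor [Op n [Op m [Op m [Op t]]]]]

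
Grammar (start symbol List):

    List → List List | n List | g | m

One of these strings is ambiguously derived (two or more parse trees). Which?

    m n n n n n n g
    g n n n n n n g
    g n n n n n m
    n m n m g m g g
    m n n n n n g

n m n m g m g g

m n n n n n n g: 1 tree
g n n n n n n g: 1 tree
g n n n n n m: 1 tree
n m n m g m g g: 255 trees
m n n n n n g: 1 tree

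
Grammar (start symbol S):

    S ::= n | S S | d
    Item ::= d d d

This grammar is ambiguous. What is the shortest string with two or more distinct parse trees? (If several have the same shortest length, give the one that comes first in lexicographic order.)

d d d

length 1: no string has ≥2 trees
length 2: no string has ≥2 trees
length 3: d d d has 2 parse trees

Two derivations of d d d:
  S ⇒ S S ⇒ S S S ⇒ d S S ⇒ d d S ⇒ d d d
  S ⇒ S S ⇒ d S ⇒ d S S ⇒ d d S ⇒ d d d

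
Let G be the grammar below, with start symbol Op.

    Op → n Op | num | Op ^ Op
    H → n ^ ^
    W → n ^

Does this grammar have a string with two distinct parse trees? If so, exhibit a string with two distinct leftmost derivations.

Witness: n num ^ num

Derivation 1: Op ⇒ n Op ⇒ n Op ^ Op ⇒ n num ^ Op ⇒ n num ^ num
Derivation 2: Op ⇒ Op ^ Op ⇒ n Op ^ Op ⇒ n num ^ Op ⇒ n num ^ num

Two distinct leftmost derivations for the same string.

Ambiguous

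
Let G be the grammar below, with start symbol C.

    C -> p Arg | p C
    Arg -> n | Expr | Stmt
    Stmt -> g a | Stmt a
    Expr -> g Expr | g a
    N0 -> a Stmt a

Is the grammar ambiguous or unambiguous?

Ambiguous

Witness: p g a

Derivation 1: C ⇒ p Arg ⇒ p Expr ⇒ p g a
Derivation 2: C ⇒ p Arg ⇒ p Stmt ⇒ p g a

Two distinct leftmost derivations for the same string.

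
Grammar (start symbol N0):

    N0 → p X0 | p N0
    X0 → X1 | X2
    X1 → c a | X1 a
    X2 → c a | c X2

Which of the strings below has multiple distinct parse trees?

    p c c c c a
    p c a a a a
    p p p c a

p c c c c a: 1 tree
p c a a a a: 1 tree
p p p c a: 2 trees

p p p c a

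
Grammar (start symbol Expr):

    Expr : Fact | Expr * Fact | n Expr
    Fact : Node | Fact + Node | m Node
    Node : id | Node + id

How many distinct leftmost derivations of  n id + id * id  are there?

Parse trees for n id + id * id:
  [Expr [Expr n [Expr [Fact [Node [Node id] + id]]]] * [Fact [Node id]]]
  [Expr [Expr n [Expr [Fact [Fact [Node id]] + [Node id]]]] * [Fact [Node id]]]
  [Expr n [Expr [Expr [Fact [Node [Node id] + id]]] * [Fact [Node id]]]]
  [Expr n [Expr [Expr [Fact [Fact [Node id]] + [Node id]]] * [Fact [Node id]]]]

4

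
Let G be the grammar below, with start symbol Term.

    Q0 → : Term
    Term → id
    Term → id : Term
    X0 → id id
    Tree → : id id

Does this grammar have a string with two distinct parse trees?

Unambiguous

Only Term is reachable from Term; ignoring the rest: The reachable grammar is A → atom sep A | atom. Each atom is followed by either the separator (recurse) or end-of-string (stop) — no choice point.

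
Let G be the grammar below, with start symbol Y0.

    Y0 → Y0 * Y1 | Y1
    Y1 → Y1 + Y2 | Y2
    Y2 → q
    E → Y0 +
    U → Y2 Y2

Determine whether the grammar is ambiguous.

Unambiguous

Only Y0, Y1, Y2 are reachable from Y0; ignoring the rest: The grammar is stratified — Y0 handles '*' (left-recursive), Y1 handles '+', Y2 atoms. Each operator has a fixed associativity and precedence level, so every string has one parse.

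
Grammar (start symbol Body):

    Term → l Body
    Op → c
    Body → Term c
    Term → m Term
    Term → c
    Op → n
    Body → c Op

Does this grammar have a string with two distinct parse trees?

Ambiguous

Witness: c c

Derivation 1: Body ⇒ Term c ⇒ c c
Derivation 2: Body ⇒ c Op ⇒ c c

Two distinct leftmost derivations for the same string.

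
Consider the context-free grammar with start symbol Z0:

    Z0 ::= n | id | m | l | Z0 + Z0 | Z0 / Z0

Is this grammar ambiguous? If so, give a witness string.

Ambiguous

Witness: id + id + id

Derivation 1: Z0 ⇒ Z0 + Z0 ⇒ id + Z0 ⇒ id + Z0 + Z0 ⇒ id + id + Z0 ⇒ id + id + id
Derivation 2: Z0 ⇒ Z0 + Z0 ⇒ Z0 + Z0 + Z0 ⇒ id + Z0 + Z0 ⇒ id + id + Z0 ⇒ id + id + id

Two distinct leftmost derivations for the same string.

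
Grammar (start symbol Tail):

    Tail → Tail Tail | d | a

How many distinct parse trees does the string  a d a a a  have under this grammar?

14

Parse trees for a d a a a (showing first 6 of 14):
  [Tail [Tail a] [Tail [Tail d] [Tail [Tail a] [Tail [Tail a] [Tail a]]]]]
  [Tail [Tail a] [Tail [Tail d] [Tail [Tail [Tail a] [Tail a]] [Tail a]]]]
  [Tail [Tail a] [Tail [Tail [Tail d] [Tail a]] [Tail [Tail a] [Tail a]]]]
  [Tail [Tail a] [Tail [Tail [Tail d] [Tail [Tail a] [Tail a]]] [Tail a]]]
  [Tail [Tail a] [Tail [Tail [Tail [Tail d] [Tail a]] [Tail a]] [Tail a]]]
  [Tail [Tail [Tail a] [Tail d]] [Tail [Tail a] [Tail [Tail a] [Tail a]]]]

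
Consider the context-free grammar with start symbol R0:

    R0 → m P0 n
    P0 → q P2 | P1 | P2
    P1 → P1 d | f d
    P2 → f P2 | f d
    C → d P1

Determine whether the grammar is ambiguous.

Witness: m f d n

Derivation 1: R0 ⇒ m P0 n ⇒ m P1 n ⇒ m f d n
Derivation 2: R0 ⇒ m P0 n ⇒ m P2 n ⇒ m f d n

Two distinct leftmost derivations for the same string.

Ambiguous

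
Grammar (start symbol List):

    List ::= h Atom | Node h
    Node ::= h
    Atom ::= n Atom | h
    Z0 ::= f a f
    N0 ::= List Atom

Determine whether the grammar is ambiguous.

Witness: h h

Derivation 1: List ⇒ h Atom ⇒ h h
Derivation 2: List ⇒ Node h ⇒ h h

Two distinct leftmost derivations for the same string.

Ambiguous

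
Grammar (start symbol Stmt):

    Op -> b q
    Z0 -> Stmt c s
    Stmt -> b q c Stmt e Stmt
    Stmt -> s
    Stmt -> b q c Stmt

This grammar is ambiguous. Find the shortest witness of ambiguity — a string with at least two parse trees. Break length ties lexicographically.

b q c b q c s e s

length 1: no string has ≥2 trees
length 4: no string has ≥2 trees
length 6: no string has ≥2 trees
length 7: no string has ≥2 trees
length 9: b q c b q c s e s has 2 parse trees

Two derivations of b q c b q c s e s:
  Stmt ⇒ b q c Stmt e Stmt ⇒ b q c b q c Stmt e Stmt ⇒ b q c b q c s e Stmt ⇒ b q c b q c s e s
  Stmt ⇒ b q c Stmt ⇒ b q c b q c Stmt e Stmt ⇒ b q c b q c s e Stmt ⇒ b q c b q c s e s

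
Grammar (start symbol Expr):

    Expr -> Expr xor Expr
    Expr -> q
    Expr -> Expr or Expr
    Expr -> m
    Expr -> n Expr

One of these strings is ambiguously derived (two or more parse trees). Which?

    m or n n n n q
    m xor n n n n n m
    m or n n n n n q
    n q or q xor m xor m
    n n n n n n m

m or n n n n q: 1 tree
m xor n n n n n m: 1 tree
m or n n n n n q: 1 tree
n q or q xor m xor m: 14 trees
n n n n n n m: 1 tree

n q or q xor m xor m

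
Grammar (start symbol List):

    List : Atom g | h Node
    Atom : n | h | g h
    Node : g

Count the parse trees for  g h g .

1

Parse trees for g h g:
  [List [Atom g h] g]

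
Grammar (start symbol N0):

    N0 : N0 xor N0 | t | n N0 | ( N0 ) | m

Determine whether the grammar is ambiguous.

Witness: n m xor m

Derivation 1: N0 ⇒ N0 xor N0 ⇒ n N0 xor N0 ⇒ n m xor N0 ⇒ n m xor m
Derivation 2: N0 ⇒ n N0 ⇒ n N0 xor N0 ⇒ n m xor N0 ⇒ n m xor m

Two distinct leftmost derivations for the same string.

Ambiguous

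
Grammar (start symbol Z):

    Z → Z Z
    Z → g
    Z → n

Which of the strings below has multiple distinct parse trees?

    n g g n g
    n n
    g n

n g g n g: 14 trees
n n: 1 tree
g n: 1 tree

n g g n g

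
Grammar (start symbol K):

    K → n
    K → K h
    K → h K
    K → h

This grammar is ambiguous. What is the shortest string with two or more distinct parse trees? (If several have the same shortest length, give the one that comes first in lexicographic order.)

h h

length 1: no string has ≥2 trees
length 2: h h has 2 parse trees

Two derivations of h h:
  K ⇒ K h ⇒ h h
  K ⇒ h K ⇒ h h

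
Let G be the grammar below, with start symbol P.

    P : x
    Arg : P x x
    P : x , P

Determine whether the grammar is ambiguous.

Unambiguous

Only P is reachable from P; ignoring the rest: Right-recursive list with a separator: after each atom, whether the separator follows determines the rule. One parse per string.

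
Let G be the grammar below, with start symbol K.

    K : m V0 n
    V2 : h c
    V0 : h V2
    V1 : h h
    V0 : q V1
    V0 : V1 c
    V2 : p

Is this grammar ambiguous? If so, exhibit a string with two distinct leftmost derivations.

Witness: m h h c n

Derivation 1: K ⇒ m V0 n ⇒ m h V2 n ⇒ m h h c n
Derivation 2: K ⇒ m V0 n ⇒ m V1 c n ⇒ m h h c n

Two distinct leftmost derivations for the same string.

Ambiguous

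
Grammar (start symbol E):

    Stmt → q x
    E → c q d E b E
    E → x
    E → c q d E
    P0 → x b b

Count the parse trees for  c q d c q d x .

Parse trees for c q d c q d x:
  [E c q d [E c q d [E x]]]

1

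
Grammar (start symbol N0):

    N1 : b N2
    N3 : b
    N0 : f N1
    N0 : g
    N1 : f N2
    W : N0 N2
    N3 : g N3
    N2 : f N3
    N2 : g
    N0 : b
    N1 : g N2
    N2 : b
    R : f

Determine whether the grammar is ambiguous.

Unambiguous

Only N0, N1, N2, N3 are reachable from N0; ignoring the rest: Restricted to the reachable nonterminals, every rule has the form A → t or A → t B, and no two rules for the same A share a first terminal. The grammar encodes a DFA — one run per string.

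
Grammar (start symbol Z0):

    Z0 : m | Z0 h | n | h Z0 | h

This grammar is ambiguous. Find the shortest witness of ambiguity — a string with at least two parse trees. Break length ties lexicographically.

length 1: no string has ≥2 trees
length 2: h h has 2 parse trees

Two derivations of h h:
  Z0 ⇒ Z0 h ⇒ h h
  Z0 ⇒ h Z0 ⇒ h h

h h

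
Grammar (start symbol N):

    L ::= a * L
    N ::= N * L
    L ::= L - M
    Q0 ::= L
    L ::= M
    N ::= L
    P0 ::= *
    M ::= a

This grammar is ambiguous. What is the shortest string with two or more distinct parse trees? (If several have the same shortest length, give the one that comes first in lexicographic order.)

length 1: no string has ≥2 trees
length 3: a * a has 2 parse trees

Two derivations of a * a:
  N ⇒ N * L ⇒ L * L ⇒ M * L ⇒ a * L ⇒ a * M ⇒ a * a
  N ⇒ L ⇒ a * L ⇒ a * M ⇒ a * a

a * a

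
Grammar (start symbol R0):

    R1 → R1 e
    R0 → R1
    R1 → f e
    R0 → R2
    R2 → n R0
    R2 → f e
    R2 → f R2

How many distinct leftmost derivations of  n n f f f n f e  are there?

2

Parse trees for n n f f f n f e:
  [R0 [R2 n [R0 [R2 n [R0 [R2 f [R2 f [R2 f [R2 n [R0 [R1 f e]]]]]]]]]]]
  [R0 [R2 n [R0 [R2 n [R0 [R2 f [R2 f [R2 f [R2 n [R0 [R2 f e]]]]]]]]]]]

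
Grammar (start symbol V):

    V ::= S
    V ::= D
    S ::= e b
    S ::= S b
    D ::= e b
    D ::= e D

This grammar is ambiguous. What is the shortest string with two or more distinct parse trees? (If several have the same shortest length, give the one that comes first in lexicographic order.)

e b

length 2: e b has 2 parse trees

Two derivations of e b:
  V ⇒ S ⇒ e b
  V ⇒ D ⇒ e b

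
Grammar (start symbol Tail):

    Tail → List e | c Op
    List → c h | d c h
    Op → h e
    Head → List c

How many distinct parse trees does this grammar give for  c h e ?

Parse trees for c h e:
  [Tail [List c h] e]
  [Tail c [Op h e]]

2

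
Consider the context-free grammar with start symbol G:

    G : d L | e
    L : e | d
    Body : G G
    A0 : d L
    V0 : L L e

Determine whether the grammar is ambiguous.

Unambiguous

Only G, L are reachable from G; ignoring the rest: Restricted to the reachable nonterminals, every rule has the form A → t or A → t B, and no two rules for the same A share a first terminal. The grammar encodes a DFA — one run per string.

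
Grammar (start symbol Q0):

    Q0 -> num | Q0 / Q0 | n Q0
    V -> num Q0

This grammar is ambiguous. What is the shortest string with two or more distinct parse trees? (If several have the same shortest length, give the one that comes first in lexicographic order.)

length 1: no string has ≥2 trees
length 2: no string has ≥2 trees
length 3: no string has ≥2 trees
length 4: n num / num has 2 parse trees

Two derivations of n num / num:
  Q0 ⇒ Q0 / Q0 ⇒ n Q0 / Q0 ⇒ n num / Q0 ⇒ n num / num
  Q0 ⇒ n Q0 ⇒ n Q0 / Q0 ⇒ n num / Q0 ⇒ n num / num

n num / num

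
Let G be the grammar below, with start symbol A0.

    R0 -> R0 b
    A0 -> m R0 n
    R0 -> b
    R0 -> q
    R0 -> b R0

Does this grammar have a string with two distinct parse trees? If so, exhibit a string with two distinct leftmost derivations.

Ambiguous

Witness: m b b n

Derivation 1: A0 ⇒ m R0 n ⇒ m R0 b n ⇒ m b b n
Derivation 2: A0 ⇒ m R0 n ⇒ m b R0 n ⇒ m b b n

Two distinct leftmost derivations for the same string.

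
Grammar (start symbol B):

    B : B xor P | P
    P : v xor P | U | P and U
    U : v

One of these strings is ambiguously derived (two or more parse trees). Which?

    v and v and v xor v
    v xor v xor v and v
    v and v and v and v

v and v and v xor v: 1 tree
v xor v xor v and v: 7 trees
v and v and v and v: 1 tree

v xor v xor v and v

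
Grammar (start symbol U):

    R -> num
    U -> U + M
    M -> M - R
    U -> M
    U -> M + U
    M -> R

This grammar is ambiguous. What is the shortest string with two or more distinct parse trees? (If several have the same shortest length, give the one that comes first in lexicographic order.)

length 1: no string has ≥2 trees
length 3: num + num has 2 parse trees

Two derivations of num + num:
  U ⇒ U + M ⇒ M + M ⇒ R + M ⇒ num + M ⇒ num + R ⇒ num + num
  U ⇒ M + U ⇒ R + U ⇒ num + U ⇒ num + M ⇒ num + R ⇒ num + num

num + num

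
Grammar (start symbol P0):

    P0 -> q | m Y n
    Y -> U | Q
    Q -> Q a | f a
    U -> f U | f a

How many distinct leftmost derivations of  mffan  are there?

1

Parse trees for mffan:
  [P0 m [Y [U f [U f a]]] n]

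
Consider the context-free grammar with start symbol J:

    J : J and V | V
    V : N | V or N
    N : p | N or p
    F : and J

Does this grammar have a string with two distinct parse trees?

Witness: p or p

Derivation 1: J ⇒ V ⇒ N ⇒ N or p ⇒ p or p
Derivation 2: J ⇒ V ⇒ V or N ⇒ N or N ⇒ p or N ⇒ p or p

Two distinct leftmost derivations for the same string.

Ambiguous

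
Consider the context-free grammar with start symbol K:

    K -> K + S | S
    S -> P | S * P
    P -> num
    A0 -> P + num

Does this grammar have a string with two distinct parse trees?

(A0 is unreachable from K, so its rules don't affect L(K).) The grammar is stratified — K handles '+' (left-recursive), S handles '*', P atoms. Each operator has a fixed associativity and precedence level, so every string has one parse.

Unambiguous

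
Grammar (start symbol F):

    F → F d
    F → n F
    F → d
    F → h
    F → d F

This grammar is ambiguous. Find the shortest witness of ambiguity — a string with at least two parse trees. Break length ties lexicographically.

length 1: no string has ≥2 trees
length 2: d d has 2 parse trees

Two derivations of d d:
  F ⇒ F d ⇒ d d
  F ⇒ d F ⇒ d d

d d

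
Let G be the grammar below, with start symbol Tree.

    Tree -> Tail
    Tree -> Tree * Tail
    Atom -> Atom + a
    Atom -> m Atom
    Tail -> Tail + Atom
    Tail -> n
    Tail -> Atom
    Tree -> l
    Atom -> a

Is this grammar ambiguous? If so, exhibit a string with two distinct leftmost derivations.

Witness: a + a

Derivation 1: Tree ⇒ Tail ⇒ Tail + Atom ⇒ Atom + Atom ⇒ a + Atom ⇒ a + a
Derivation 2: Tree ⇒ Tail ⇒ Atom ⇒ Atom + a ⇒ a + a

Two distinct leftmost derivations for the same string.

Ambiguous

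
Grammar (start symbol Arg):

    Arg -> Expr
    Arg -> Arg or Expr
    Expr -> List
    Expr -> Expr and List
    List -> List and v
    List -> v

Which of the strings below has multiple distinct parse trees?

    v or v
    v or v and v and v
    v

v or v: 1 tree
v or v and v and v: 4 trees
v: 1 tree

v or v and v and v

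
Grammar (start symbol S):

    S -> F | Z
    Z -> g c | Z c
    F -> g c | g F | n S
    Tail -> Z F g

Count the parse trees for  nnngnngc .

2

Parse trees for nnngnngc:
  [S [F n [S [F n [S [F n [S [F g [F n [S [F n [S [F g c]]]]]]]]]]]]]
  [S [F n [S [F n [S [F n [S [F g [F n [S [F n [S [Z g c]]]]]]]]]]]]]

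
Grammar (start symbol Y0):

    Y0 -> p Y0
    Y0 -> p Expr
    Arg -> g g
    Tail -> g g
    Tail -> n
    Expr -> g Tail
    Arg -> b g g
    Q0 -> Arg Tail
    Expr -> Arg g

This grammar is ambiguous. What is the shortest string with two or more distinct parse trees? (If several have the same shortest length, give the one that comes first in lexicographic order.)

p g g g

length 3: no string has ≥2 trees
length 4: p g g g has 2 parse trees

Two derivations of p g g g:
  Y0 ⇒ p Expr ⇒ p g Tail ⇒ p g g g
  Y0 ⇒ p Expr ⇒ p Arg g ⇒ p g g g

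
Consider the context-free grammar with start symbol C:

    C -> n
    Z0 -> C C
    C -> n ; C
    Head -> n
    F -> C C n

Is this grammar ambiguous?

Unambiguous

(F, Z0, Head are unreachable from C, so their rules don't affect L(C).) The reachable grammar is A → atom sep A | atom. Each atom is followed by either the separator (recurse) or end-of-string (stop) — no choice point.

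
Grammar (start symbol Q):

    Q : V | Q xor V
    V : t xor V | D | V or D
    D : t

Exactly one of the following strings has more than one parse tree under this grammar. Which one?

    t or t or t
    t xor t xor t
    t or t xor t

t xor t xor t

t or t or t: 1 tree
t xor t xor t: 4 trees
t or t xor t: 1 tree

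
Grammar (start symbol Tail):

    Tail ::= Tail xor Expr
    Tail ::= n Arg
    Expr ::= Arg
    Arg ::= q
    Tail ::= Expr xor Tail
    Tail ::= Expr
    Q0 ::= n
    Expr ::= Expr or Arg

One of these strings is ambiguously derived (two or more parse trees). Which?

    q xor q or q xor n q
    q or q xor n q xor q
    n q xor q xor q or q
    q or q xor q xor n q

q or q xor n q xor q

q xor q or q xor n q: 1 tree
q or q xor n q xor q: 2 trees
n q xor q xor q or q: 1 tree
q or q xor q xor n q: 1 tree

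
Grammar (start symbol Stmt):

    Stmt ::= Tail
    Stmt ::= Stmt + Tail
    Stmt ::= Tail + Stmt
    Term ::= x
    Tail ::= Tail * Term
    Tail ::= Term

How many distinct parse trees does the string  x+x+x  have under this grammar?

4

Parse trees for x+x+x:
  [Stmt [Stmt [Stmt [Tail [Term x]]] + [Tail [Term x]]] + [Tail [Term x]]]
  [Stmt [Stmt [Tail [Term x]] + [Stmt [Tail [Term x]]]] + [Tail [Term x]]]
  [Stmt [Tail [Term x]] + [Stmt [Stmt [Tail [Term x]]] + [Tail [Term x]]]]
  [Stmt [Tail [Term x]] + [Stmt [Tail [Term x]] + [Stmt [Tail [Term x]]]]]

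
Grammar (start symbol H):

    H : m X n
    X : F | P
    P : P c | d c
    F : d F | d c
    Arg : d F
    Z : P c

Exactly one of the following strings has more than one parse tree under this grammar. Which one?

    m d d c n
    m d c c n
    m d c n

m d d c n: 1 tree
m d c c n: 1 tree
m d c n: 2 trees

m d c n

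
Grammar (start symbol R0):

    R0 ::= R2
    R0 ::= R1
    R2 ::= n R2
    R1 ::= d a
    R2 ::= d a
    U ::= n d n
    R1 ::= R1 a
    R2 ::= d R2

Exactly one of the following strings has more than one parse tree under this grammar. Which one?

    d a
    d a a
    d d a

d a: 2 trees
d a a: 1 tree
d d a: 1 tree

d a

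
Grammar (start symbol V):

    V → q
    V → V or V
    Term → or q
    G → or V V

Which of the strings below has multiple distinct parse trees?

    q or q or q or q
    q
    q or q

q or q or q or q

q or q or q or q: 5 trees
q: 1 tree
q or q: 1 tree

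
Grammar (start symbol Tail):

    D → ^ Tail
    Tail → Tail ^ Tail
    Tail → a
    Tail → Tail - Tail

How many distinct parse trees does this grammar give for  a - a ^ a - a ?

Parse trees for a - a ^ a - a:
  [Tail [Tail [Tail a] - [Tail a]] ^ [Tail [Tail a] - [Tail a]]]
  [Tail [Tail a] - [Tail [Tail a] ^ [Tail [Tail a] - [Tail a]]]]
  [Tail [Tail a] - [Tail [Tail [Tail a] ^ [Tail a]] - [Tail a]]]
  [Tail [Tail [Tail [Tail a] - [Tail a]] ^ [Tail a]] - [Tail a]]
  [Tail [Tail [Tail a] - [Tail [Tail a] ^ [Tail a]]] - [Tail a]]

5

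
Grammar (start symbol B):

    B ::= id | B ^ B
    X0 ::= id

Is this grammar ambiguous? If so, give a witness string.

Ambiguous

Witness: id ^ id ^ id

Derivation 1: B ⇒ B ^ B ⇒ id ^ B ⇒ id ^ B ^ B ⇒ id ^ id ^ B ⇒ id ^ id ^ id
Derivation 2: B ⇒ B ^ B ⇒ B ^ B ^ B ⇒ id ^ B ^ B ⇒ id ^ id ^ B ⇒ id ^ id ^ id

Two distinct leftmost derivations for the same string.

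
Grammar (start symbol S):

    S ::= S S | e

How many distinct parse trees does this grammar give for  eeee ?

Parse trees for eeee:
  [S [S e] [S [S e] [S [S e] [S e]]]]
  [S [S e] [S [S [S e] [S e]] [S e]]]
  [S [S [S e] [S e]] [S [S e] [S e]]]
  [S [S [S e] [S [S e] [S e]]] [S e]]
  [S [S [S [S e] [S e]] [S e]] [S e]]

5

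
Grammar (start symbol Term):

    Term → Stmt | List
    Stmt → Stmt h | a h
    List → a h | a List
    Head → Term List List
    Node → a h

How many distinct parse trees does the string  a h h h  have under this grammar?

Parse trees for a h h h:
  [Term [Stmt [Stmt [Stmt a h] h] h]]

1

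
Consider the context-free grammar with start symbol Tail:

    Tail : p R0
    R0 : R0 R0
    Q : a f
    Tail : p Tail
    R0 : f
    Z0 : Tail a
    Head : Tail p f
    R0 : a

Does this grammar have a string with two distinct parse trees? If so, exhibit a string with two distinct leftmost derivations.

Witness: p a a a

Derivation 1: Tail ⇒ p R0 ⇒ p R0 R0 ⇒ p R0 R0 R0 ⇒ p a R0 R0 ⇒ p a a R0 ⇒ p a a a
Derivation 2: Tail ⇒ p R0 ⇒ p R0 R0 ⇒ p a R0 ⇒ p a R0 R0 ⇒ p a a R0 ⇒ p a a a

Two distinct leftmost derivations for the same string.

Ambiguous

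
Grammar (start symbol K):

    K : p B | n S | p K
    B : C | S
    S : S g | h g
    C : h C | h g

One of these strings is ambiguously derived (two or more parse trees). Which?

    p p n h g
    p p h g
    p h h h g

p p n h g: 1 tree
p p h g: 2 trees
p h h h g: 1 tree

p p h g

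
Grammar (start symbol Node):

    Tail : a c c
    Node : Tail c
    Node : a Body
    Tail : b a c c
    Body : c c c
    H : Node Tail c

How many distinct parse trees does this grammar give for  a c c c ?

2

Parse trees for a c c c:
  [Node [Tail a c c] c]
  [Node a [Body c c c]]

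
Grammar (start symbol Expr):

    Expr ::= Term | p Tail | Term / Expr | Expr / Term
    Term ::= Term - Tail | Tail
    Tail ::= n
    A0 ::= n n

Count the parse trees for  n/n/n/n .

8

Parse trees for n/n/n/n:
  [Expr [Term [Tail n]] / [Expr [Term [Tail n]] / [Expr [Term [Tail n]] / [Expr [Term [Tail n]]]]]]
  [Expr [Term [Tail n]] / [Expr [Term [Tail n]] / [Expr [Expr [Term [Tail n]]] / [Term [Tail n]]]]]
  [Expr [Term [Tail n]] / [Expr [Expr [Term [Tail n]] / [Expr [Term [Tail n]]]] / [Term [Tail n]]]]
  [Expr [Term [Tail n]] / [Expr [Expr [Expr [Term [Tail n]]] / [Term [Tail n]]] / [Term [Tail n]]]]
  [Expr [Expr [Term [Tail n]] / [Expr [Term [Tail n]] / [Expr [Term [Tail n]]]]] / [Term [Tail n]]]
  [Expr [Expr [Term [Tail n]] / [Expr [Expr [Term [Tail n]]] / [Term [Tail n]]]] / [Term [Tail n]]]
  [Expr [Expr [Expr [Term [Tail n]] / [Expr [Term [Tail n]]]] / [Term [Tail n]]] / [Term [Tail n]]]
  [Expr [Expr [Expr [Expr [Term [Tail n]]] / [Term [Tail n]]] / [Term [Tail n]]] / [Term [Tail n]]]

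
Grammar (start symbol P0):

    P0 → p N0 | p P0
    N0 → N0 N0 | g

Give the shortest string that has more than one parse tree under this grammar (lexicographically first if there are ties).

length 2: no string has ≥2 trees
length 3: no string has ≥2 trees
length 4: p g g g has 2 parse trees

Two derivations of p g g g:
  P0 ⇒ p N0 ⇒ p N0 N0 ⇒ p N0 N0 N0 ⇒ p g N0 N0 ⇒ p g g N0 ⇒ p g g g
  P0 ⇒ p N0 ⇒ p N0 N0 ⇒ p g N0 ⇒ p g N0 N0 ⇒ p g g N0 ⇒ p g g g

p g g g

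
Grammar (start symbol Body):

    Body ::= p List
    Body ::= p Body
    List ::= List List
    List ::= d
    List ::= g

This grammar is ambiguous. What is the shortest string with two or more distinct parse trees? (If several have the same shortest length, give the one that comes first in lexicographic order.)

p d d d

length 2: no string has ≥2 trees
length 3: no string has ≥2 trees
length 4: p d d d has 2 parse trees

Two derivations of p d d d:
  Body ⇒ p List ⇒ p List List ⇒ p List List List ⇒ p d List List ⇒ p d d List ⇒ p d d d
  Body ⇒ p List ⇒ p List List ⇒ p d List ⇒ p d List List ⇒ p d d List ⇒ p d d d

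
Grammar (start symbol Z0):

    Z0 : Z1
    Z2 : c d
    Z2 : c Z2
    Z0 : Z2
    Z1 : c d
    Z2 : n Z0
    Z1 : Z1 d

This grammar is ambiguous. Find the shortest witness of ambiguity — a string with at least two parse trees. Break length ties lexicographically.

length 2: c d has 2 parse trees

Two derivations of c d:
  Z0 ⇒ Z1 ⇒ c d
  Z0 ⇒ Z2 ⇒ c d

c d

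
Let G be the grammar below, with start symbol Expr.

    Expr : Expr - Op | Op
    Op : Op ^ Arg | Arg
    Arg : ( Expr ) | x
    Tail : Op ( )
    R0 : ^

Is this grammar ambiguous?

Only Expr, Op, Arg are reachable from Expr; ignoring the rest: The grammar is stratified — Expr handles '-' (left-recursive), Op handles '^', Arg atoms. Each operator has a fixed associativity and precedence level, so every string has one parse.

Unambiguous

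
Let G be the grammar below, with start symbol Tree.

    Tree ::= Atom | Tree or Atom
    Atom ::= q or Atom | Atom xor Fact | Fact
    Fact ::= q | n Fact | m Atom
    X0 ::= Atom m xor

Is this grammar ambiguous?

Ambiguous

Witness: q or q

Derivation 1: Tree ⇒ Atom ⇒ q or Atom ⇒ q or Fact ⇒ q or q
Derivation 2: Tree ⇒ Tree or Atom ⇒ Atom or Atom ⇒ Fact or Atom ⇒ q or Atom ⇒ q or Fact ⇒ q or q

Two distinct leftmost derivations for the same string.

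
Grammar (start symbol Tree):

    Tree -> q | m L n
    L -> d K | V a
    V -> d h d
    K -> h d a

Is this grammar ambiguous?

Ambiguous

Witness: m d h d a n

Derivation 1: Tree ⇒ m L n ⇒ m d K n ⇒ m d h d a n
Derivation 2: Tree ⇒ m L n ⇒ m V a n ⇒ m d h d a n

Two distinct leftmost derivations for the same string.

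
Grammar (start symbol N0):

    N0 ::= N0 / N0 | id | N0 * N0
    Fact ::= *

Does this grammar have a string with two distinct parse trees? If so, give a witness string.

Witness: id * id * id

Derivation 1: N0 ⇒ N0 * N0 ⇒ id * N0 ⇒ id * N0 * N0 ⇒ id * id * N0 ⇒ id * id * id
Derivation 2: N0 ⇒ N0 * N0 ⇒ N0 * N0 * N0 ⇒ id * N0 * N0 ⇒ id * id * N0 ⇒ id * id * id

Two distinct leftmost derivations for the same string.

Ambiguous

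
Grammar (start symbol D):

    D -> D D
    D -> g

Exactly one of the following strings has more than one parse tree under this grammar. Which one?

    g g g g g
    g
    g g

g g g g g: 14 trees
g: 1 tree
g g: 1 tree

g g g g g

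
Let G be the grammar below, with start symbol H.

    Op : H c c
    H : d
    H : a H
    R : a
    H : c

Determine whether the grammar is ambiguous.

(R, Op are unreachable from H, so their rules don't affect L(H).) The reachable rules are right-linear with at most one rule per (nonterminal, next-terminal) pair. Each input token forces the next rule, so parsing is deterministic.

Unambiguous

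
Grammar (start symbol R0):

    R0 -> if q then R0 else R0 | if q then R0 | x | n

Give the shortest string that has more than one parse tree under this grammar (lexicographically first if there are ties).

length 1: no string has ≥2 trees
length 4: no string has ≥2 trees
length 6: no string has ≥2 trees
length 7: no string has ≥2 trees
length 9: if q then if q then n else n has 2 parse trees

Two derivations of if q then if q then n else n:
  R0 ⇒ if q then R0 else R0 ⇒ if q then if q then R0 else R0 ⇒ if q then if q then n else R0 ⇒ if q then if q then n else n
  R0 ⇒ if q then R0 ⇒ if q then if q then R0 else R0 ⇒ if q then if q then n else R0 ⇒ if q then if q then n else n

if q then if q then n else n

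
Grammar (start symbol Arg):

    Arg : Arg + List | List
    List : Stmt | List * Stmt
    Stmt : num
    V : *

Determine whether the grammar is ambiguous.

Unambiguous

(V is unreachable from Arg, so its rules don't affect L(Arg).) The grammar is stratified — Arg handles '+' (left-recursive), List handles '*', Stmt atoms. Each operator has a fixed associativity and precedence level, so every string has one parse.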